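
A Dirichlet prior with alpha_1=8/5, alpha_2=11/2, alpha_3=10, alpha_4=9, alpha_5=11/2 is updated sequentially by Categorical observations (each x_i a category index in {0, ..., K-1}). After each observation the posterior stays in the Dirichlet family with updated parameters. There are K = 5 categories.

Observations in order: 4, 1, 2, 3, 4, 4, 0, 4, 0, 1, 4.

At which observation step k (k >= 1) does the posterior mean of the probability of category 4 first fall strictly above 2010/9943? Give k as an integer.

k = 5

obs 1: x=4 → posterior Dirichlet(8/5, 11/2, 10, 9, 13/2)
obs 2: x=1 → posterior Dirichlet(8/5, 13/2, 10, 9, 13/2)
obs 3: x=2 → posterior Dirichlet(8/5, 13/2, 11, 9, 13/2)
obs 4: x=3 → posterior Dirichlet(8/5, 13/2, 11, 10, 13/2)
obs 5: x=4 → posterior Dirichlet(8/5, 13/2, 11, 10, 15/2)
obs 6: x=4 → posterior Dirichlet(8/5, 13/2, 11, 10, 17/2)
obs 7: x=0 → posterior Dirichlet(13/5, 13/2, 11, 10, 17/2)
obs 8: x=4 → posterior Dirichlet(13/5, 13/2, 11, 10, 19/2)
obs 9: x=0 → posterior Dirichlet(18/5, 13/2, 11, 10, 19/2)
obs 10: x=1 → posterior Dirichlet(18/5, 15/2, 11, 10, 19/2)
obs 11: x=4 → posterior Dirichlet(18/5, 15/2, 11, 10, 21/2)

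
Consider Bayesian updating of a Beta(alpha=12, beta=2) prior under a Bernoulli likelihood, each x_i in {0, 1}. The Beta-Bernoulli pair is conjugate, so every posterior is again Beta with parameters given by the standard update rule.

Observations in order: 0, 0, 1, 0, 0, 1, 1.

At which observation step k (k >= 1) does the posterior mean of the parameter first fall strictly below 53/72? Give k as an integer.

obs 1: x=0 → posterior Beta(12, 3)
obs 2: x=0 → posterior Beta(12, 4)
obs 3: x=1 → posterior Beta(13, 4)
obs 4: x=0 → posterior Beta(13, 5)
obs 5: x=0 → posterior Beta(13, 6)
obs 6: x=1 → posterior Beta(14, 6)
obs 7: x=1 → posterior Beta(15, 6)

k = 4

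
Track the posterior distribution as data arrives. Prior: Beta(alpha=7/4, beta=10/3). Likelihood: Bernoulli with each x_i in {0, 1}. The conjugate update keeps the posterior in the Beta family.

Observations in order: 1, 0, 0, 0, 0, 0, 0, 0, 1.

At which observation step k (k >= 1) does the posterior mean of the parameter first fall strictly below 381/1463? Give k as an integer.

k = 6

obs 1: x=1 → posterior Beta(11/4, 10/3)
obs 2: x=0 → posterior Beta(11/4, 13/3)
obs 3: x=0 → posterior Beta(11/4, 16/3)
obs 4: x=0 → posterior Beta(11/4, 19/3)
obs 5: x=0 → posterior Beta(11/4, 22/3)
obs 6: x=0 → posterior Beta(11/4, 25/3)
obs 7: x=0 → posterior Beta(11/4, 28/3)
obs 8: x=0 → posterior Beta(11/4, 31/3)
obs 9: x=1 → posterior Beta(15/4, 31/3)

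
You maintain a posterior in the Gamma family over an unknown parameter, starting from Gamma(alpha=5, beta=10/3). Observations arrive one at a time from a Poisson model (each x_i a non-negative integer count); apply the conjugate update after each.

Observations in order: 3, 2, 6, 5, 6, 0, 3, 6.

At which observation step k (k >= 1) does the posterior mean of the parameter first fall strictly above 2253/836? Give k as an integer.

obs 1: x=3 → posterior Gamma(8, 13/3)
obs 2: x=2 → posterior Gamma(10, 16/3)
obs 3: x=6 → posterior Gamma(16, 19/3)
obs 4: x=5 → posterior Gamma(21, 22/3)
obs 5: x=6 → posterior Gamma(27, 25/3)
obs 6: x=0 → posterior Gamma(27, 28/3)
obs 7: x=3 → posterior Gamma(30, 31/3)
obs 8: x=6 → posterior Gamma(36, 34/3)

k = 4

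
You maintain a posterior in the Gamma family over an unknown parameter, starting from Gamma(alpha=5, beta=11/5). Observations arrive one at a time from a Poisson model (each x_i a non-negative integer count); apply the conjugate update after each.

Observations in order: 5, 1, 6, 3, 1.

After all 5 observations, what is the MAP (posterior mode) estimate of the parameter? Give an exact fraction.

25/9

obs 1: x=5 → posterior Gamma(10, 16/5)
obs 2: x=1 → posterior Gamma(11, 21/5)
obs 3: x=6 → posterior Gamma(17, 26/5)
obs 4: x=3 → posterior Gamma(20, 31/5)
obs 5: x=1 → posterior Gamma(21, 36/5)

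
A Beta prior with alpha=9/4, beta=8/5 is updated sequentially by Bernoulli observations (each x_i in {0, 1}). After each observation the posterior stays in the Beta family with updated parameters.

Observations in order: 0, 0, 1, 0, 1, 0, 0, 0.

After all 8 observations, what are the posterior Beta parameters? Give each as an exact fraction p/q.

alpha=17/4, beta=38/5

obs 1: x=0 → posterior Beta(9/4, 13/5)
obs 2: x=0 → posterior Beta(9/4, 18/5)
obs 3: x=1 → posterior Beta(13/4, 18/5)
obs 4: x=0 → posterior Beta(13/4, 23/5)
obs 5: x=1 → posterior Beta(17/4, 23/5)
obs 6: x=0 → posterior Beta(17/4, 28/5)
obs 7: x=0 → posterior Beta(17/4, 33/5)
obs 8: x=0 → posterior Beta(17/4, 38/5)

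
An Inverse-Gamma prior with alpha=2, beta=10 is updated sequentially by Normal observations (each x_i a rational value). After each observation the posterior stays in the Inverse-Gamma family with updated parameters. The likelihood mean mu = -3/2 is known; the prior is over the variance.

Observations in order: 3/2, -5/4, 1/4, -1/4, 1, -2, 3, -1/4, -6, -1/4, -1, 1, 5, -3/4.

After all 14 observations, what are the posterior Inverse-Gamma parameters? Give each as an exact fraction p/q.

obs 1: x=3/2 → posterior Inverse-Gamma(5/2, 29/2)
obs 2: x=-5/4 → posterior Inverse-Gamma(3, 465/32)
obs 3: x=1/4 → posterior Inverse-Gamma(7/2, 257/16)
obs 4: x=-1/4 → posterior Inverse-Gamma(4, 539/32)
obs 5: x=1 → posterior Inverse-Gamma(9/2, 639/32)
obs 6: x=-2 → posterior Inverse-Gamma(5, 643/32)
obs 7: x=3 → posterior Inverse-Gamma(11/2, 967/32)
obs 8: x=-1/4 → posterior Inverse-Gamma(6, 31)
obs 9: x=-6 → posterior Inverse-Gamma(13/2, 329/8)
obs 10: x=-1/4 → posterior Inverse-Gamma(7, 1341/32)
obs 11: x=-1 → posterior Inverse-Gamma(15/2, 1345/32)
obs 12: x=1 → posterior Inverse-Gamma(8, 1445/32)
obs 13: x=5 → posterior Inverse-Gamma(17/2, 2121/32)
obs 14: x=-3/4 → posterior Inverse-Gamma(9, 1065/16)

alpha=9, beta=1065/16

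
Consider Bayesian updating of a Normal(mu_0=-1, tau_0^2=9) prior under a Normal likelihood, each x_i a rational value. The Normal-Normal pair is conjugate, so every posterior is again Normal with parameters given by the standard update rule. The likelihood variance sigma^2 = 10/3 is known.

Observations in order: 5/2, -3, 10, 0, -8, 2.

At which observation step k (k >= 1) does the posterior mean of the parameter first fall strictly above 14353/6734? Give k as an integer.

k = 3

obs 1: x=5/2 → posterior Normal(115/74, 90/37)
obs 2: x=-3 → posterior Normal(-47/128, 45/32)
obs 3: x=10 → posterior Normal(493/182, 90/91)
obs 4: x=0 → posterior Normal(493/236, 45/59)
obs 5: x=-8 → posterior Normal(61/290, 18/29)
obs 6: x=2 → posterior Normal(169/344, 45/86)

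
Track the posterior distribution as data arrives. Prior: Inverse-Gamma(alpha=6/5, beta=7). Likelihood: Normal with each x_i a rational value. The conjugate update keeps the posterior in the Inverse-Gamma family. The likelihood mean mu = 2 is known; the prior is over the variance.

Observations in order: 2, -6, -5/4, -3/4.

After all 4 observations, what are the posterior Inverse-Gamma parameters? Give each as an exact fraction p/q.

alpha=16/5, beta=769/16

obs 1: x=2 → posterior Inverse-Gamma(17/10, 7)
obs 2: x=-6 → posterior Inverse-Gamma(11/5, 39)
obs 3: x=-5/4 → posterior Inverse-Gamma(27/10, 1417/32)
obs 4: x=-3/4 → posterior Inverse-Gamma(16/5, 769/16)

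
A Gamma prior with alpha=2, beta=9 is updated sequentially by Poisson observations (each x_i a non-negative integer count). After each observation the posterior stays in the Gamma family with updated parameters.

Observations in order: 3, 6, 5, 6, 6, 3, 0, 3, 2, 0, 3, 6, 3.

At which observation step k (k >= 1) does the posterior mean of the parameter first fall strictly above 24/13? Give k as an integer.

k = 5

obs 1: x=3 → posterior Gamma(5, 10)
obs 2: x=6 → posterior Gamma(11, 11)
obs 3: x=5 → posterior Gamma(16, 12)
obs 4: x=6 → posterior Gamma(22, 13)
obs 5: x=6 → posterior Gamma(28, 14)
obs 6: x=3 → posterior Gamma(31, 15)
obs 7: x=0 → posterior Gamma(31, 16)
obs 8: x=3 → posterior Gamma(34, 17)
obs 9: x=2 → posterior Gamma(36, 18)
obs 10: x=0 → posterior Gamma(36, 19)
obs 11: x=3 → posterior Gamma(39, 20)
obs 12: x=6 → posterior Gamma(45, 21)
obs 13: x=3 → posterior Gamma(48, 22)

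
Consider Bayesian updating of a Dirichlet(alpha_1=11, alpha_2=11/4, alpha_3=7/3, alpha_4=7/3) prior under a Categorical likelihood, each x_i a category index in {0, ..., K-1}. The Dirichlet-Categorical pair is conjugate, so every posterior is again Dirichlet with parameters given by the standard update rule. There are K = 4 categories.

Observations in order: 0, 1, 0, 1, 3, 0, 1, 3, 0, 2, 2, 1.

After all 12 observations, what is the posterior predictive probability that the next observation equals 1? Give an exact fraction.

obs 1: x=0 → posterior Dirichlet(12, 11/4, 7/3, 7/3)
obs 2: x=1 → posterior Dirichlet(12, 15/4, 7/3, 7/3)
obs 3: x=0 → posterior Dirichlet(13, 15/4, 7/3, 7/3)
obs 4: x=1 → posterior Dirichlet(13, 19/4, 7/3, 7/3)
obs 5: x=3 → posterior Dirichlet(13, 19/4, 7/3, 10/3)
obs 6: x=0 → posterior Dirichlet(14, 19/4, 7/3, 10/3)
obs 7: x=1 → posterior Dirichlet(14, 23/4, 7/3, 10/3)
obs 8: x=3 → posterior Dirichlet(14, 23/4, 7/3, 13/3)
obs 9: x=0 → posterior Dirichlet(15, 23/4, 7/3, 13/3)
obs 10: x=2 → posterior Dirichlet(15, 23/4, 10/3, 13/3)
obs 11: x=2 → posterior Dirichlet(15, 23/4, 13/3, 13/3)
obs 12: x=1 → posterior Dirichlet(15, 27/4, 13/3, 13/3)

81/365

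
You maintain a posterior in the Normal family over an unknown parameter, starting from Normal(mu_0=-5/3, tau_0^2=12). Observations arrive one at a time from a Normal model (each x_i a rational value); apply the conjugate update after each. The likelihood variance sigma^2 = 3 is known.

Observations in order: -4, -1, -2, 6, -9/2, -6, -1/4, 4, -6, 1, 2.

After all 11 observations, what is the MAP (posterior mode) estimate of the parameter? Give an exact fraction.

-134/135

obs 1: x=-4 → posterior Normal(-53/15, 12/5)
obs 2: x=-1 → posterior Normal(-65/27, 4/3)
obs 3: x=-2 → posterior Normal(-89/39, 12/13)
obs 4: x=6 → posterior Normal(-1/3, 12/17)
obs 5: x=-9/2 → posterior Normal(-71/63, 4/7)
obs 6: x=-6 → posterior Normal(-143/75, 12/25)
obs 7: x=-1/4 → posterior Normal(-146/87, 12/29)
obs 8: x=4 → posterior Normal(-98/99, 4/11)
obs 9: x=-6 → posterior Normal(-170/111, 12/37)
obs 10: x=1 → posterior Normal(-158/123, 12/41)
obs 11: x=2 → posterior Normal(-134/135, 4/15)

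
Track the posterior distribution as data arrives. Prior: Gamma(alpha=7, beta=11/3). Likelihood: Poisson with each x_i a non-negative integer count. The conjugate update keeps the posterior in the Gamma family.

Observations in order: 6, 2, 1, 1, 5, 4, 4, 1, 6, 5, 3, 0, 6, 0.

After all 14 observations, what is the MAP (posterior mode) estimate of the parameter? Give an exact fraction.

obs 1: x=6 → posterior Gamma(13, 14/3)
obs 2: x=2 → posterior Gamma(15, 17/3)
obs 3: x=1 → posterior Gamma(16, 20/3)
obs 4: x=1 → posterior Gamma(17, 23/3)
obs 5: x=5 → posterior Gamma(22, 26/3)
obs 6: x=4 → posterior Gamma(26, 29/3)
obs 7: x=4 → posterior Gamma(30, 32/3)
obs 8: x=1 → posterior Gamma(31, 35/3)
obs 9: x=6 → posterior Gamma(37, 38/3)
obs 10: x=5 → posterior Gamma(42, 41/3)
obs 11: x=3 → posterior Gamma(45, 44/3)
obs 12: x=0 → posterior Gamma(45, 47/3)
obs 13: x=6 → posterior Gamma(51, 50/3)
obs 14: x=0 → posterior Gamma(51, 53/3)

150/53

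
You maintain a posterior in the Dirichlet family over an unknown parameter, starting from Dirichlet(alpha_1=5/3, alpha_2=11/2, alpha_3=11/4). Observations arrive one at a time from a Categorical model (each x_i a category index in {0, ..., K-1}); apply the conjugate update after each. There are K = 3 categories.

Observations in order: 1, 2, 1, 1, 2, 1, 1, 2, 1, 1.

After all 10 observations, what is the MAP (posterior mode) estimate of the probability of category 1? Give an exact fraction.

obs 1: x=1 → posterior Dirichlet(5/3, 13/2, 11/4)
obs 2: x=2 → posterior Dirichlet(5/3, 13/2, 15/4)
obs 3: x=1 → posterior Dirichlet(5/3, 15/2, 15/4)
obs 4: x=1 → posterior Dirichlet(5/3, 17/2, 15/4)
obs 5: x=2 → posterior Dirichlet(5/3, 17/2, 19/4)
obs 6: x=1 → posterior Dirichlet(5/3, 19/2, 19/4)
obs 7: x=1 → posterior Dirichlet(5/3, 21/2, 19/4)
obs 8: x=2 → posterior Dirichlet(5/3, 21/2, 23/4)
obs 9: x=1 → posterior Dirichlet(5/3, 23/2, 23/4)
obs 10: x=1 → posterior Dirichlet(5/3, 25/2, 23/4)

138/203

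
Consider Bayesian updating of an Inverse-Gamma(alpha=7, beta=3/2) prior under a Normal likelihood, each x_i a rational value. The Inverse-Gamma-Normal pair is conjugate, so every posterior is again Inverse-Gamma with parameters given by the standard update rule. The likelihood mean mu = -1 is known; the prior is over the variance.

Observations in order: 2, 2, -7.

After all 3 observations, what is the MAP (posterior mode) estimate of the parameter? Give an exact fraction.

obs 1: x=2 → posterior Inverse-Gamma(15/2, 6)
obs 2: x=2 → posterior Inverse-Gamma(8, 21/2)
obs 3: x=-7 → posterior Inverse-Gamma(17/2, 57/2)

3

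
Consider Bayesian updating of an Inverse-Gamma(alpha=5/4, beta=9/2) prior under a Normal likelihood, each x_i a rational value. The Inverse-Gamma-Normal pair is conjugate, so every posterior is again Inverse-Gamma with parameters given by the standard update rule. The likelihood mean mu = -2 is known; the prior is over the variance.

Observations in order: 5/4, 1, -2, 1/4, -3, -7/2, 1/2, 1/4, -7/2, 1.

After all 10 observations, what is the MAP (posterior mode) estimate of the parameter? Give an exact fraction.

obs 1: x=5/4 → posterior Inverse-Gamma(7/4, 313/32)
obs 2: x=1 → posterior Inverse-Gamma(9/4, 457/32)
obs 3: x=-2 → posterior Inverse-Gamma(11/4, 457/32)
obs 4: x=1/4 → posterior Inverse-Gamma(13/4, 269/16)
obs 5: x=-3 → posterior Inverse-Gamma(15/4, 277/16)
obs 6: x=-7/2 → posterior Inverse-Gamma(17/4, 295/16)
obs 7: x=1/2 → posterior Inverse-Gamma(19/4, 345/16)
obs 8: x=1/4 → posterior Inverse-Gamma(21/4, 771/32)
obs 9: x=-7/2 → posterior Inverse-Gamma(23/4, 807/32)
obs 10: x=1 → posterior Inverse-Gamma(25/4, 951/32)

951/232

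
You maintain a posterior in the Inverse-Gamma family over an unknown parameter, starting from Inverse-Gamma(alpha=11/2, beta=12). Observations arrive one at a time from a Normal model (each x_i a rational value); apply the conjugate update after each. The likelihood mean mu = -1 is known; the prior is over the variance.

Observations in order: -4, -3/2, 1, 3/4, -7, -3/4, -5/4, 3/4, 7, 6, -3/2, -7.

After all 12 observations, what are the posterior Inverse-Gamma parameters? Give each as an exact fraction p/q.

alpha=23/2, beta=915/8

obs 1: x=-4 → posterior Inverse-Gamma(6, 33/2)
obs 2: x=-3/2 → posterior Inverse-Gamma(13/2, 133/8)
obs 3: x=1 → posterior Inverse-Gamma(7, 149/8)
obs 4: x=3/4 → posterior Inverse-Gamma(15/2, 645/32)
obs 5: x=-7 → posterior Inverse-Gamma(8, 1221/32)
obs 6: x=-3/4 → posterior Inverse-Gamma(17/2, 611/16)
obs 7: x=-5/4 → posterior Inverse-Gamma(9, 1223/32)
obs 8: x=3/4 → posterior Inverse-Gamma(19/2, 159/4)
obs 9: x=7 → posterior Inverse-Gamma(10, 287/4)
obs 10: x=6 → posterior Inverse-Gamma(21/2, 385/4)
obs 11: x=-3/2 → posterior Inverse-Gamma(11, 771/8)
obs 12: x=-7 → posterior Inverse-Gamma(23/2, 915/8)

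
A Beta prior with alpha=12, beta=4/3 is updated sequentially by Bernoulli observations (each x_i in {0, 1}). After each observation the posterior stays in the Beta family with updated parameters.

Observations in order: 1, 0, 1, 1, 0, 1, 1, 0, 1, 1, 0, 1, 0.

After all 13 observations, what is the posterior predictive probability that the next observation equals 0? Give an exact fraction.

obs 1: x=1 → posterior Beta(13, 4/3)
obs 2: x=0 → posterior Beta(13, 7/3)
obs 3: x=1 → posterior Beta(14, 7/3)
obs 4: x=1 → posterior Beta(15, 7/3)
obs 5: x=0 → posterior Beta(15, 10/3)
obs 6: x=1 → posterior Beta(16, 10/3)
obs 7: x=1 → posterior Beta(17, 10/3)
obs 8: x=0 → posterior Beta(17, 13/3)
obs 9: x=1 → posterior Beta(18, 13/3)
obs 10: x=1 → posterior Beta(19, 13/3)
obs 11: x=0 → posterior Beta(19, 16/3)
obs 12: x=1 → posterior Beta(20, 16/3)
obs 13: x=0 → posterior Beta(20, 19/3)

19/79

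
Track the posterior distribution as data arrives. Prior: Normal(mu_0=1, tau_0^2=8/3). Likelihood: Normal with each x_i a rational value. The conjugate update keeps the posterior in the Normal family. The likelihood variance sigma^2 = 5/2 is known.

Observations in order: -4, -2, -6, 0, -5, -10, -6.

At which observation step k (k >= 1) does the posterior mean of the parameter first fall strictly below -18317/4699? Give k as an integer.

obs 1: x=-4 → posterior Normal(-49/31, 40/31)
obs 2: x=-2 → posterior Normal(-81/47, 40/47)
obs 3: x=-6 → posterior Normal(-59/21, 40/63)
obs 4: x=0 → posterior Normal(-177/79, 40/79)
obs 5: x=-5 → posterior Normal(-257/95, 8/19)
obs 6: x=-10 → posterior Normal(-139/37, 40/111)
obs 7: x=-6 → posterior Normal(-513/127, 40/127)

k = 7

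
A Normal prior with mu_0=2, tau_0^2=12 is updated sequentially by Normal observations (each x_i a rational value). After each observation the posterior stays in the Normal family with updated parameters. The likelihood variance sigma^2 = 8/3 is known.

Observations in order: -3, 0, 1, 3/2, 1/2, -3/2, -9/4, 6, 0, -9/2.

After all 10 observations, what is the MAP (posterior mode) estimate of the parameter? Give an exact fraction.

-65/368

obs 1: x=-3 → posterior Normal(-23/11, 24/11)
obs 2: x=0 → posterior Normal(-23/20, 6/5)
obs 3: x=1 → posterior Normal(-14/29, 24/29)
obs 4: x=3/2 → posterior Normal(-1/76, 12/19)
obs 5: x=1/2 → posterior Normal(4/47, 24/47)
obs 6: x=-3/2 → posterior Normal(-19/112, 3/7)
obs 7: x=-9/4 → posterior Normal(-119/260, 24/65)
obs 8: x=6 → posterior Normal(97/296, 12/37)
obs 9: x=0 → posterior Normal(97/332, 24/83)
obs 10: x=-9/2 → posterior Normal(-65/368, 6/23)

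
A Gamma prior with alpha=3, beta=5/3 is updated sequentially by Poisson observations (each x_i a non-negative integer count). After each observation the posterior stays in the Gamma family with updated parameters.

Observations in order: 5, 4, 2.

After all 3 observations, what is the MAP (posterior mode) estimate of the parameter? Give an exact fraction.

obs 1: x=5 → posterior Gamma(8, 8/3)
obs 2: x=4 → posterior Gamma(12, 11/3)
obs 3: x=2 → posterior Gamma(14, 14/3)

39/14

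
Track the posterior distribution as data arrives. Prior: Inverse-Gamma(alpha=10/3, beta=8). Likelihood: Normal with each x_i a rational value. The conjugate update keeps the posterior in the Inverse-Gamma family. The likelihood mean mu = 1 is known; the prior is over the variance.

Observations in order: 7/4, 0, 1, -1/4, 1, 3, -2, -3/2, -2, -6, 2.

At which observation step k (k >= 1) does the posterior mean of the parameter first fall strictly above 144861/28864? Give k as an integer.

k = 10

obs 1: x=7/4 → posterior Inverse-Gamma(23/6, 265/32)
obs 2: x=0 → posterior Inverse-Gamma(13/3, 281/32)
obs 3: x=1 → posterior Inverse-Gamma(29/6, 281/32)
obs 4: x=-1/4 → posterior Inverse-Gamma(16/3, 153/16)
obs 5: x=1 → posterior Inverse-Gamma(35/6, 153/16)
obs 6: x=3 → posterior Inverse-Gamma(19/3, 185/16)
obs 7: x=-2 → posterior Inverse-Gamma(41/6, 257/16)
obs 8: x=-3/2 → posterior Inverse-Gamma(22/3, 307/16)
obs 9: x=-2 → posterior Inverse-Gamma(47/6, 379/16)
obs 10: x=-6 → posterior Inverse-Gamma(25/3, 771/16)
obs 11: x=2 → posterior Inverse-Gamma(53/6, 779/16)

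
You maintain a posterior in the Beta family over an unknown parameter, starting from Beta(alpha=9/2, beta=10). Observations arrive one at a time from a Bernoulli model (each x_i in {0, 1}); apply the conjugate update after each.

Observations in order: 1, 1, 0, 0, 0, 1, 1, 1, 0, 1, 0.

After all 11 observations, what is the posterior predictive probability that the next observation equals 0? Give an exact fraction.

obs 1: x=1 → posterior Beta(11/2, 10)
obs 2: x=1 → posterior Beta(13/2, 10)
obs 3: x=0 → posterior Beta(13/2, 11)
obs 4: x=0 → posterior Beta(13/2, 12)
obs 5: x=0 → posterior Beta(13/2, 13)
obs 6: x=1 → posterior Beta(15/2, 13)
obs 7: x=1 → posterior Beta(17/2, 13)
obs 8: x=1 → posterior Beta(19/2, 13)
obs 9: x=0 → posterior Beta(19/2, 14)
obs 10: x=1 → posterior Beta(21/2, 14)
obs 11: x=0 → posterior Beta(21/2, 15)

10/17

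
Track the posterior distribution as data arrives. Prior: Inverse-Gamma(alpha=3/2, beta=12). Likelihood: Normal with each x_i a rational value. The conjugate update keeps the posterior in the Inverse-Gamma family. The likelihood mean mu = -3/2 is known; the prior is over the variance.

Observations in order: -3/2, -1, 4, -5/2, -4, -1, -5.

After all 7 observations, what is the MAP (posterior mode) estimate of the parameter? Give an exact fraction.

obs 1: x=-3/2 → posterior Inverse-Gamma(2, 12)
obs 2: x=-1 → posterior Inverse-Gamma(5/2, 97/8)
obs 3: x=4 → posterior Inverse-Gamma(3, 109/4)
obs 4: x=-5/2 → posterior Inverse-Gamma(7/2, 111/4)
obs 5: x=-4 → posterior Inverse-Gamma(4, 247/8)
obs 6: x=-1 → posterior Inverse-Gamma(9/2, 31)
obs 7: x=-5 → posterior Inverse-Gamma(5, 297/8)

99/16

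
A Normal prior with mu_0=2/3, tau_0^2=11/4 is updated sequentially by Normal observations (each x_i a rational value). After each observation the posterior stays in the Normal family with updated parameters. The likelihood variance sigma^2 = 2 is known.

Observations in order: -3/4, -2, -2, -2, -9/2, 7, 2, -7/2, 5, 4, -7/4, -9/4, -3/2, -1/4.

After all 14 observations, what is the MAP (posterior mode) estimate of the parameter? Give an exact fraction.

obs 1: x=-3/4 → posterior Normal(-35/228, 22/19)
obs 2: x=-2 → posterior Normal(-299/360, 11/15)
obs 3: x=-2 → posterior Normal(-563/492, 22/41)
obs 4: x=-2 → posterior Normal(-827/624, 11/26)
obs 5: x=-9/2 → posterior Normal(-203/108, 22/63)
obs 6: x=7 → posterior Normal(-497/888, 11/37)
obs 7: x=2 → posterior Normal(-233/1020, 22/85)
obs 8: x=-7/2 → posterior Normal(-695/1152, 11/48)
obs 9: x=5 → posterior Normal(-35/1284, 22/107)
obs 10: x=4 → posterior Normal(493/1416, 11/59)
obs 11: x=-7/4 → posterior Normal(131/774, 22/129)
obs 12: x=-9/4 → posterior Normal(-1/48, 11/70)
obs 13: x=-3/2 → posterior Normal(-233/1812, 22/151)
obs 14: x=-1/4 → posterior Normal(-133/972, 11/81)

-133/972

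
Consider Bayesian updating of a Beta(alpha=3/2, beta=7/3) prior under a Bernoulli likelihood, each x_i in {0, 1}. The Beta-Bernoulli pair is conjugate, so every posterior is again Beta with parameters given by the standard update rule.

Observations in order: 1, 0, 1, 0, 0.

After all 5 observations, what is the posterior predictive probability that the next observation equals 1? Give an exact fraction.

obs 1: x=1 → posterior Beta(5/2, 7/3)
obs 2: x=0 → posterior Beta(5/2, 10/3)
obs 3: x=1 → posterior Beta(7/2, 10/3)
obs 4: x=0 → posterior Beta(7/2, 13/3)
obs 5: x=0 → posterior Beta(7/2, 16/3)

21/53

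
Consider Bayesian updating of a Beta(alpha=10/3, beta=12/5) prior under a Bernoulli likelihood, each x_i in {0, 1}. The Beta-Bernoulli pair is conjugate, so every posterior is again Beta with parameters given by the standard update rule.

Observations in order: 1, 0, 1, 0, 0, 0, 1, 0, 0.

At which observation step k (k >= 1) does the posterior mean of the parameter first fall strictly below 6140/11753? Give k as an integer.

obs 1: x=1 → posterior Beta(13/3, 12/5)
obs 2: x=0 → posterior Beta(13/3, 17/5)
obs 3: x=1 → posterior Beta(16/3, 17/5)
obs 4: x=0 → posterior Beta(16/3, 22/5)
obs 5: x=0 → posterior Beta(16/3, 27/5)
obs 6: x=0 → posterior Beta(16/3, 32/5)
obs 7: x=1 → posterior Beta(19/3, 32/5)
obs 8: x=0 → posterior Beta(19/3, 37/5)
obs 9: x=0 → posterior Beta(19/3, 42/5)

k = 5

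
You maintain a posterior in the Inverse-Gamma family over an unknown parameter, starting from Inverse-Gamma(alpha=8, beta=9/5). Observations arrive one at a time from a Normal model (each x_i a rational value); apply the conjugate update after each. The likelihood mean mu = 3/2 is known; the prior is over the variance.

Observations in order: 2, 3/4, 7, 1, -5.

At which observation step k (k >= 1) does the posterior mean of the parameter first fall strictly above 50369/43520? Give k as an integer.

k = 3

obs 1: x=2 → posterior Inverse-Gamma(17/2, 77/40)
obs 2: x=3/4 → posterior Inverse-Gamma(9, 353/160)
obs 3: x=7 → posterior Inverse-Gamma(19/2, 2773/160)
obs 4: x=1 → posterior Inverse-Gamma(10, 2793/160)
obs 5: x=-5 → posterior Inverse-Gamma(21/2, 6173/160)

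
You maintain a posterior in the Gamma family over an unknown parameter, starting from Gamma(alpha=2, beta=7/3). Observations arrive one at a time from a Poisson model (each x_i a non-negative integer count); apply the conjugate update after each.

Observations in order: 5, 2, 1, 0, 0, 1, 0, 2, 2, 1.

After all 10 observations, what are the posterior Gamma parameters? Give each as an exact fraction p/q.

obs 1: x=5 → posterior Gamma(7, 10/3)
obs 2: x=2 → posterior Gamma(9, 13/3)
obs 3: x=1 → posterior Gamma(10, 16/3)
obs 4: x=0 → posterior Gamma(10, 19/3)
obs 5: x=0 → posterior Gamma(10, 22/3)
obs 6: x=1 → posterior Gamma(11, 25/3)
obs 7: x=0 → posterior Gamma(11, 28/3)
obs 8: x=2 → posterior Gamma(13, 31/3)
obs 9: x=2 → posterior Gamma(15, 34/3)
obs 10: x=1 → posterior Gamma(16, 37/3)

alpha=16, beta=37/3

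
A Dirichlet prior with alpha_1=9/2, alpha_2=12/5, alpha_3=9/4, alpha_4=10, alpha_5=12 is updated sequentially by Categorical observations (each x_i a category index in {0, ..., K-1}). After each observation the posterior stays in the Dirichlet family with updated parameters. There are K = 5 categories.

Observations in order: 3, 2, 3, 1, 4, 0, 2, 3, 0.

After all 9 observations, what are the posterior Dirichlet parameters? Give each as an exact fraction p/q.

alpha_1=13/2, alpha_2=17/5, alpha_3=17/4, alpha_4=13, alpha_5=13

obs 1: x=3 → posterior Dirichlet(9/2, 12/5, 9/4, 11, 12)
obs 2: x=2 → posterior Dirichlet(9/2, 12/5, 13/4, 11, 12)
obs 3: x=3 → posterior Dirichlet(9/2, 12/5, 13/4, 12, 12)
obs 4: x=1 → posterior Dirichlet(9/2, 17/5, 13/4, 12, 12)
obs 5: x=4 → posterior Dirichlet(9/2, 17/5, 13/4, 12, 13)
obs 6: x=0 → posterior Dirichlet(11/2, 17/5, 13/4, 12, 13)
obs 7: x=2 → posterior Dirichlet(11/2, 17/5, 17/4, 12, 13)
obs 8: x=3 → posterior Dirichlet(11/2, 17/5, 17/4, 13, 13)
obs 9: x=0 → posterior Dirichlet(13/2, 17/5, 17/4, 13, 13)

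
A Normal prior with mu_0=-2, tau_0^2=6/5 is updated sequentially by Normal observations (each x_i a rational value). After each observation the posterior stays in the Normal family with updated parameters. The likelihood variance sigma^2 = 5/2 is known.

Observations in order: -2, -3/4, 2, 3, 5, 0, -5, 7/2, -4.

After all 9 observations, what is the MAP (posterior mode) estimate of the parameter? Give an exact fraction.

obs 1: x=-2 → posterior Normal(-2, 30/37)
obs 2: x=-3/4 → posterior Normal(-83/49, 30/49)
obs 3: x=2 → posterior Normal(-59/61, 30/61)
obs 4: x=3 → posterior Normal(-23/73, 30/73)
obs 5: x=5 → posterior Normal(37/85, 6/17)
obs 6: x=0 → posterior Normal(37/97, 30/97)
obs 7: x=-5 → posterior Normal(-23/109, 30/109)
obs 8: x=7/2 → posterior Normal(19/121, 30/121)
obs 9: x=-4 → posterior Normal(-29/133, 30/133)

-29/133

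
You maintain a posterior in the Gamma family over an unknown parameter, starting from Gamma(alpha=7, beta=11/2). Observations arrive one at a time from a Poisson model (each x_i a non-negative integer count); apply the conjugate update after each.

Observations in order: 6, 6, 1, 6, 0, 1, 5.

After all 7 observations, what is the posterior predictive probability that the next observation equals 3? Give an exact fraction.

obs 1: x=6 → posterior Gamma(13, 13/2)
obs 2: x=6 → posterior Gamma(19, 15/2)
obs 3: x=1 → posterior Gamma(20, 17/2)
obs 4: x=6 → posterior Gamma(26, 19/2)
obs 5: x=0 → posterior Gamma(26, 21/2)
obs 6: x=1 → posterior Gamma(27, 23/2)
obs 7: x=5 → posterior Gamma(32, 25/2)

25951463200613034132402390241622924804687500000000/125236737537878753441860054533045969266612127846243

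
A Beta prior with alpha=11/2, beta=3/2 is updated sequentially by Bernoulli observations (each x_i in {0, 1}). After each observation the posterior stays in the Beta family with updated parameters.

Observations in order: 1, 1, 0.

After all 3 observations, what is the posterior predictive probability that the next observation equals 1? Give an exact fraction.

obs 1: x=1 → posterior Beta(13/2, 3/2)
obs 2: x=1 → posterior Beta(15/2, 3/2)
obs 3: x=0 → posterior Beta(15/2, 5/2)

3/4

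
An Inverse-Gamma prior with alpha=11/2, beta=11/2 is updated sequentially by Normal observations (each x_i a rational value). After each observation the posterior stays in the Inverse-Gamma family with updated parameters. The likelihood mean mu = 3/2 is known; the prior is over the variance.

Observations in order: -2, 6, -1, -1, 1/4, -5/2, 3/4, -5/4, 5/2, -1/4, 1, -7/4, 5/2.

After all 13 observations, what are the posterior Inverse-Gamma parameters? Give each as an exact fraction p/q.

alpha=12, beta=1561/32

obs 1: x=-2 → posterior Inverse-Gamma(6, 93/8)
obs 2: x=6 → posterior Inverse-Gamma(13/2, 87/4)
obs 3: x=-1 → posterior Inverse-Gamma(7, 199/8)
obs 4: x=-1 → posterior Inverse-Gamma(15/2, 28)
obs 5: x=1/4 → posterior Inverse-Gamma(8, 921/32)
obs 6: x=-5/2 → posterior Inverse-Gamma(17/2, 1177/32)
obs 7: x=3/4 → posterior Inverse-Gamma(9, 593/16)
obs 8: x=-5/4 → posterior Inverse-Gamma(19/2, 1307/32)
obs 9: x=5/2 → posterior Inverse-Gamma(10, 1323/32)
obs 10: x=-1/4 → posterior Inverse-Gamma(21/2, 343/8)
obs 11: x=1 → posterior Inverse-Gamma(11, 43)
obs 12: x=-7/4 → posterior Inverse-Gamma(23/2, 1545/32)
obs 13: x=5/2 → posterior Inverse-Gamma(12, 1561/32)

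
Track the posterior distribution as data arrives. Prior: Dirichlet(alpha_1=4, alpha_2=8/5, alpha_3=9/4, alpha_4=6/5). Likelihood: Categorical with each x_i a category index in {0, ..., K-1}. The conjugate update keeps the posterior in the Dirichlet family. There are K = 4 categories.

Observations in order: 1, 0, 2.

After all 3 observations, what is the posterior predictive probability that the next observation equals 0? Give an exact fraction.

obs 1: x=1 → posterior Dirichlet(4, 13/5, 9/4, 6/5)
obs 2: x=0 → posterior Dirichlet(5, 13/5, 9/4, 6/5)
obs 3: x=2 → posterior Dirichlet(5, 13/5, 13/4, 6/5)

100/241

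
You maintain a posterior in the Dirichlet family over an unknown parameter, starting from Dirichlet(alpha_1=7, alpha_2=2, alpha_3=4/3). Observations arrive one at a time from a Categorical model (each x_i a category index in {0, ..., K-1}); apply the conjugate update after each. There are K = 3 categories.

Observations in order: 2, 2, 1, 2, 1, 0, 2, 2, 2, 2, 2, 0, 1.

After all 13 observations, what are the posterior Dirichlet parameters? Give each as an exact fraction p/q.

alpha_1=9, alpha_2=5, alpha_3=28/3

obs 1: x=2 → posterior Dirichlet(7, 2, 7/3)
obs 2: x=2 → posterior Dirichlet(7, 2, 10/3)
obs 3: x=1 → posterior Dirichlet(7, 3, 10/3)
obs 4: x=2 → posterior Dirichlet(7, 3, 13/3)
obs 5: x=1 → posterior Dirichlet(7, 4, 13/3)
obs 6: x=0 → posterior Dirichlet(8, 4, 13/3)
obs 7: x=2 → posterior Dirichlet(8, 4, 16/3)
obs 8: x=2 → posterior Dirichlet(8, 4, 19/3)
obs 9: x=2 → posterior Dirichlet(8, 4, 22/3)
obs 10: x=2 → posterior Dirichlet(8, 4, 25/3)
obs 11: x=2 → posterior Dirichlet(8, 4, 28/3)
obs 12: x=0 → posterior Dirichlet(9, 4, 28/3)
obs 13: x=1 → posterior Dirichlet(9, 5, 28/3)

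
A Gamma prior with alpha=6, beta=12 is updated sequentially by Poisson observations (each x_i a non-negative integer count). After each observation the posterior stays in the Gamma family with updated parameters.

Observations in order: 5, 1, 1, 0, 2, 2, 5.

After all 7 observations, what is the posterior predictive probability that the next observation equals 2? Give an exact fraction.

3433205045798044999673747106133/16777216000000000000000000000000

obs 1: x=5 → posterior Gamma(11, 13)
obs 2: x=1 → posterior Gamma(12, 14)
obs 3: x=1 → posterior Gamma(13, 15)
obs 4: x=0 → posterior Gamma(13, 16)
obs 5: x=2 → posterior Gamma(15, 17)
obs 6: x=2 → posterior Gamma(17, 18)
obs 7: x=5 → posterior Gamma(22, 19)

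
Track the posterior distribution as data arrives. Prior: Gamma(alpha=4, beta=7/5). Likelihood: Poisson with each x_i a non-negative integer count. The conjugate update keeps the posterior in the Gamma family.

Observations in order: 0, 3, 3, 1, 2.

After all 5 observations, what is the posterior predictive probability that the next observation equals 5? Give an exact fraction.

713427827050716908748800000/16890053810563300749953435929

obs 1: x=0 → posterior Gamma(4, 12/5)
obs 2: x=3 → posterior Gamma(7, 17/5)
obs 3: x=3 → posterior Gamma(10, 22/5)
obs 4: x=1 → posterior Gamma(11, 27/5)
obs 5: x=2 → posterior Gamma(13, 32/5)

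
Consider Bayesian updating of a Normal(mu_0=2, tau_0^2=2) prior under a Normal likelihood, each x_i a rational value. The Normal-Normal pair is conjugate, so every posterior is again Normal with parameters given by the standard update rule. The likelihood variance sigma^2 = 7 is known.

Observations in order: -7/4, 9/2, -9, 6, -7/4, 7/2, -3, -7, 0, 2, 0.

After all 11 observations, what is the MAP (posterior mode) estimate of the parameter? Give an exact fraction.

1/29

obs 1: x=-7/4 → posterior Normal(7/6, 14/9)
obs 2: x=9/2 → posterior Normal(39/22, 14/11)
obs 3: x=-9 → posterior Normal(3/26, 14/13)
obs 4: x=6 → posterior Normal(9/10, 14/15)
obs 5: x=-7/4 → posterior Normal(10/17, 14/17)
obs 6: x=7/2 → posterior Normal(17/19, 14/19)
obs 7: x=-3 → posterior Normal(11/21, 2/3)
obs 8: x=-7 → posterior Normal(-3/23, 14/23)
obs 9: x=0 → posterior Normal(-3/25, 14/25)
obs 10: x=2 → posterior Normal(1/27, 14/27)
obs 11: x=0 → posterior Normal(1/29, 14/29)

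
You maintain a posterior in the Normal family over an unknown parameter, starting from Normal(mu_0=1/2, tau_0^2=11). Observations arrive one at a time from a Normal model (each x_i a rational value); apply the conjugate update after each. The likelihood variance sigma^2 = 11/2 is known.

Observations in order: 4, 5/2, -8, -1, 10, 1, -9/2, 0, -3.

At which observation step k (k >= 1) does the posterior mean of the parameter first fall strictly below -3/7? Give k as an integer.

k = 4

obs 1: x=4 → posterior Normal(17/6, 11/3)
obs 2: x=5/2 → posterior Normal(27/10, 11/5)
obs 3: x=-8 → posterior Normal(-5/14, 11/7)
obs 4: x=-1 → posterior Normal(-1/2, 11/9)
obs 5: x=10 → posterior Normal(31/22, 1)
obs 6: x=1 → posterior Normal(35/26, 11/13)
obs 7: x=-9/2 → posterior Normal(17/30, 11/15)
obs 8: x=0 → posterior Normal(1/2, 11/17)
obs 9: x=-3 → posterior Normal(5/38, 11/19)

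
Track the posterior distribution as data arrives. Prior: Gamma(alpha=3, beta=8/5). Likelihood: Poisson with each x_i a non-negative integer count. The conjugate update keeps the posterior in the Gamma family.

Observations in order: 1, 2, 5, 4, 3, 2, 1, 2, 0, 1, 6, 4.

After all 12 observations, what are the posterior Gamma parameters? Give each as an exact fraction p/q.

obs 1: x=1 → posterior Gamma(4, 13/5)
obs 2: x=2 → posterior Gamma(6, 18/5)
obs 3: x=5 → posterior Gamma(11, 23/5)
obs 4: x=4 → posterior Gamma(15, 28/5)
obs 5: x=3 → posterior Gamma(18, 33/5)
obs 6: x=2 → posterior Gamma(20, 38/5)
obs 7: x=1 → posterior Gamma(21, 43/5)
obs 8: x=2 → posterior Gamma(23, 48/5)
obs 9: x=0 → posterior Gamma(23, 53/5)
obs 10: x=1 → posterior Gamma(24, 58/5)
obs 11: x=6 → posterior Gamma(30, 63/5)
obs 12: x=4 → posterior Gamma(34, 68/5)

alpha=34, beta=68/5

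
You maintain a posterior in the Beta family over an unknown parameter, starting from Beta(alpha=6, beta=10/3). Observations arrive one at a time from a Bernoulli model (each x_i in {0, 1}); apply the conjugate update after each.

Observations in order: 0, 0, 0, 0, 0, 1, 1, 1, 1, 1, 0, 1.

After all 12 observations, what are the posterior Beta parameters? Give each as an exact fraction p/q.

alpha=12, beta=28/3

obs 1: x=0 → posterior Beta(6, 13/3)
obs 2: x=0 → posterior Beta(6, 16/3)
obs 3: x=0 → posterior Beta(6, 19/3)
obs 4: x=0 → posterior Beta(6, 22/3)
obs 5: x=0 → posterior Beta(6, 25/3)
obs 6: x=1 → posterior Beta(7, 25/3)
obs 7: x=1 → posterior Beta(8, 25/3)
obs 8: x=1 → posterior Beta(9, 25/3)
obs 9: x=1 → posterior Beta(10, 25/3)
obs 10: x=1 → posterior Beta(11, 25/3)
obs 11: x=0 → posterior Beta(11, 28/3)
obs 12: x=1 → posterior Beta(12, 28/3)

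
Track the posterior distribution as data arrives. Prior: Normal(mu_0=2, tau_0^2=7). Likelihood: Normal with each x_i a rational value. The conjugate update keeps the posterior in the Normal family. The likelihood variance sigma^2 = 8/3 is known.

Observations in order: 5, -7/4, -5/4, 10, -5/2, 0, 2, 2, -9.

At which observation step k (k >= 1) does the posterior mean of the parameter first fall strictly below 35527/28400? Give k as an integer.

obs 1: x=5 → posterior Normal(121/29, 56/29)
obs 2: x=-7/4 → posterior Normal(337/200, 28/25)
obs 3: x=-5/4 → posterior Normal(58/71, 56/71)
obs 4: x=10 → posterior Normal(67/23, 14/23)
obs 5: x=-5/2 → posterior Normal(431/226, 56/113)
obs 6: x=0 → posterior Normal(431/268, 28/67)
obs 7: x=2 → posterior Normal(103/62, 56/155)
obs 8: x=2 → posterior Normal(599/352, 7/22)
obs 9: x=-9 → posterior Normal(221/394, 56/197)

k = 3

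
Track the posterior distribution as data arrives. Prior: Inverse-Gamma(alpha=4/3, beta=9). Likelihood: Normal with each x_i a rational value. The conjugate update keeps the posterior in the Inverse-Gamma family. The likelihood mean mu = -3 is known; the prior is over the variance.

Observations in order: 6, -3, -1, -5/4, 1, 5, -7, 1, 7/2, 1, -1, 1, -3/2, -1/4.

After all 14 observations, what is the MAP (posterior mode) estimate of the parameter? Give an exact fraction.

7347/448

obs 1: x=6 → posterior Inverse-Gamma(11/6, 99/2)
obs 2: x=-3 → posterior Inverse-Gamma(7/3, 99/2)
obs 3: x=-1 → posterior Inverse-Gamma(17/6, 103/2)
obs 4: x=-5/4 → posterior Inverse-Gamma(10/3, 1697/32)
obs 5: x=1 → posterior Inverse-Gamma(23/6, 1953/32)
obs 6: x=5 → posterior Inverse-Gamma(13/3, 2977/32)
obs 7: x=-7 → posterior Inverse-Gamma(29/6, 3233/32)
obs 8: x=1 → posterior Inverse-Gamma(16/3, 3489/32)
obs 9: x=7/2 → posterior Inverse-Gamma(35/6, 4165/32)
obs 10: x=1 → posterior Inverse-Gamma(19/3, 4421/32)
obs 11: x=-1 → posterior Inverse-Gamma(41/6, 4485/32)
obs 12: x=1 → posterior Inverse-Gamma(22/3, 4741/32)
obs 13: x=-3/2 → posterior Inverse-Gamma(47/6, 4777/32)
obs 14: x=-1/4 → posterior Inverse-Gamma(25/3, 2449/16)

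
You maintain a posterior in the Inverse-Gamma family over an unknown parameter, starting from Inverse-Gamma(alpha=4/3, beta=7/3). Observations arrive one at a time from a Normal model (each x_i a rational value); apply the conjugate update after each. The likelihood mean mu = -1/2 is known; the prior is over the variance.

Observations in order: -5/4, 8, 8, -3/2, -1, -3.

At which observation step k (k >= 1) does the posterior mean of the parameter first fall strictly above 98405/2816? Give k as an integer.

k = 3

obs 1: x=-5/4 → posterior Inverse-Gamma(11/6, 251/96)
obs 2: x=8 → posterior Inverse-Gamma(7/3, 3719/96)
obs 3: x=8 → posterior Inverse-Gamma(17/6, 7187/96)
obs 4: x=-3/2 → posterior Inverse-Gamma(10/3, 7235/96)
obs 5: x=-1 → posterior Inverse-Gamma(23/6, 7247/96)
obs 6: x=-3 → posterior Inverse-Gamma(13/3, 7547/96)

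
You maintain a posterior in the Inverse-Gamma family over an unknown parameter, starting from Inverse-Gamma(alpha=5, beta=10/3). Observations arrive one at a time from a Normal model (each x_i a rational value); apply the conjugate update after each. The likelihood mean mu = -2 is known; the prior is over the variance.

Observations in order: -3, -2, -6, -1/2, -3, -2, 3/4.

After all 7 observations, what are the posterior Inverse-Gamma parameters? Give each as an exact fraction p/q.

obs 1: x=-3 → posterior Inverse-Gamma(11/2, 23/6)
obs 2: x=-2 → posterior Inverse-Gamma(6, 23/6)
obs 3: x=-6 → posterior Inverse-Gamma(13/2, 71/6)
obs 4: x=-1/2 → posterior Inverse-Gamma(7, 311/24)
obs 5: x=-3 → posterior Inverse-Gamma(15/2, 323/24)
obs 6: x=-2 → posterior Inverse-Gamma(8, 323/24)
obs 7: x=3/4 → posterior Inverse-Gamma(17/2, 1655/96)

alpha=17/2, beta=1655/96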